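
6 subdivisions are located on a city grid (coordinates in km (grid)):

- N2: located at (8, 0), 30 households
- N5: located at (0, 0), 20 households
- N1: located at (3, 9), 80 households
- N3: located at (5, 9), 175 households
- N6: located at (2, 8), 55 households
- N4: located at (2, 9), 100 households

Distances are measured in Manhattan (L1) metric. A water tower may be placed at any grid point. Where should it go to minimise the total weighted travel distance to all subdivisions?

Manhattan distance separates: Σwᵢ(|x−xᵢ|+|y−yᵢ|) = Σwᵢ|x−xᵢ| + Σwᵢ|y−yᵢ|, so x and y are optimised independently as 1-D weighted medians.
Total weight W = 460; half = 230.
x-coordinate, sorted with cumulative weight:
  x=0 (N5, w=20) cum 20
  x=2 (N6, w=55) cum 75
  x=2 (N4, w=100) cum 175
  x=3 (N1, w=80) cum 255  ← median
  x=5 (N3, w=175) cum 430
  x=8 (N2, w=30) cum 460
⇒ x* = 3
y-coordinate, sorted with cumulative weight:
  y=0 (N2, w=30) cum 30
  y=0 (N5, w=20) cum 50
  y=8 (N6, w=55) cum 105
  y=9 (N1, w=80) cum 185
  y=9 (N3, w=175) cum 360  ← median
  y=9 (N4, w=100) cum 460
⇒ y* = 9

(3, 9)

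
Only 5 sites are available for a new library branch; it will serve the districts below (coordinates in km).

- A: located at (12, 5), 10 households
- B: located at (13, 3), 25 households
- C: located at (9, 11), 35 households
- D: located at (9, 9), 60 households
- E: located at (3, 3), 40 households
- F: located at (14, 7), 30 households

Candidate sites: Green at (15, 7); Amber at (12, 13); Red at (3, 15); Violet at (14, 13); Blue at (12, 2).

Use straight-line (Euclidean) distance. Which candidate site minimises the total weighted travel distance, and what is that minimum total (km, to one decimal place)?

Green, total 1315.7 km

Total weighted distance at each candidate:
  Green (15, 7): total = 1315.7
  Amber (12, 13): total = 1485.3
  Red (3, 15): total = 2174.6
  Violet (14, 13): total = 1681.0
  Blue (12, 2): total = 1378.1
Minimum is at Green with total 1315.7 km.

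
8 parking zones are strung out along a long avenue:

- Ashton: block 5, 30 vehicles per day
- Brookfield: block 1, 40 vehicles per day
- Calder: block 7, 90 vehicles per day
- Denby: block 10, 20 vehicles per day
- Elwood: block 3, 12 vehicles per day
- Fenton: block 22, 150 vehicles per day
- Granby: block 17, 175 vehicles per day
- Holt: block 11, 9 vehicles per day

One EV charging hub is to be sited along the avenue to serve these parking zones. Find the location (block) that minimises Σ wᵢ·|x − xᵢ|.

For a sum of weighted absolute distances on a line, the optimum is the weighted median (not the mean). Total weight W = 526; half-weight = 263.
Sort by position and accumulate weight:
  block 1 (Brookfield, w=40) → cum 40
  block 3 (Elwood, w=12) → cum 52
  block 5 (Ashton, w=30) → cum 82
  block 7 (Calder, w=90) → cum 172
  block 10 (Denby, w=20) → cum 192
  block 11 (Holt, w=9) → cum 201
  block 17 (Granby, w=175) → cum 376  ≥ 263 → median here
  block 22 (Fenton, w=150) → cum 526
Optimal location: block 17.

x = 17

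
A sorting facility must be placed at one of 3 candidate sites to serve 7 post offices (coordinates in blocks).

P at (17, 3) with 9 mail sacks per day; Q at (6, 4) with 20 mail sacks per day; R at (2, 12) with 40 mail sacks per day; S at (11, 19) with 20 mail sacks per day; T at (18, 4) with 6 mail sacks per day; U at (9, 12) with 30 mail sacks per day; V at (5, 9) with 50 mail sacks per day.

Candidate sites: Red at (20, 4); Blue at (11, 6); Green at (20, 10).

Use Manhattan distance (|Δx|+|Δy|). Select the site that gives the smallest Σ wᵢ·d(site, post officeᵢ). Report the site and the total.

Blue, total 1825 blocks

Total weighted distance at each candidate:
  Red (20, 4): total = 3418
  Blue (11, 6): total = 1825
  Green (20, 10): total = 2888
Minimum is at Blue with total 1825 blocks.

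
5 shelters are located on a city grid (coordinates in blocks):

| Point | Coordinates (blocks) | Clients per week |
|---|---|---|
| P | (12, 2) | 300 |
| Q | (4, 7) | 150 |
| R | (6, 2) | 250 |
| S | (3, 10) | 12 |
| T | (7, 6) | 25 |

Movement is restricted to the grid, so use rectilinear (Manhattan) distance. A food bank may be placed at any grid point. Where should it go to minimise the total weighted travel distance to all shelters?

Manhattan distance separates: Σwᵢ(|x−xᵢ|+|y−yᵢ|) = Σwᵢ|x−xᵢ| + Σwᵢ|y−yᵢ|, so x and y are optimised independently as 1-D weighted medians.
Total weight W = 737; half = 368.5.
x-coordinate, sorted with cumulative weight:
  x=3 (S, w=12) cum 12
  x=4 (Q, w=150) cum 162
  x=6 (R, w=250) cum 412  ← median
  x=7 (T, w=25) cum 437
  x=12 (P, w=300) cum 737
⇒ x* = 6
y-coordinate, sorted with cumulative weight:
  y=2 (P, w=300) cum 300
  y=2 (R, w=250) cum 550  ← median
  y=6 (T, w=25) cum 575
  y=7 (Q, w=150) cum 725
  y=10 (S, w=12) cum 737
⇒ y* = 2

(6, 2)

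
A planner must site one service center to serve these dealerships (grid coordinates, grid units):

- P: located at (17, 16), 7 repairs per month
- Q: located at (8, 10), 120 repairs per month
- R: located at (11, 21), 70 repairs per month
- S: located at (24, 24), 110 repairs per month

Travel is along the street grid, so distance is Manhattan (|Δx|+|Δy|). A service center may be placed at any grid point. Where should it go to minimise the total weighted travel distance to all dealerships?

Manhattan distance separates: Σwᵢ(|x−xᵢ|+|y−yᵢ|) = Σwᵢ|x−xᵢ| + Σwᵢ|y−yᵢ|, so x and y are optimised independently as 1-D weighted medians.
Total weight W = 307; half = 153.5.
x-coordinate, sorted with cumulative weight:
  x=8 (Q, w=120) cum 120
  x=11 (R, w=70) cum 190  ← median
  x=17 (P, w=7) cum 197
  x=24 (S, w=110) cum 307
⇒ x* = 11
y-coordinate, sorted with cumulative weight:
  y=10 (Q, w=120) cum 120
  y=16 (P, w=7) cum 127
  y=21 (R, w=70) cum 197  ← median
  y=24 (S, w=110) cum 307
⇒ y* = 21

(11, 21)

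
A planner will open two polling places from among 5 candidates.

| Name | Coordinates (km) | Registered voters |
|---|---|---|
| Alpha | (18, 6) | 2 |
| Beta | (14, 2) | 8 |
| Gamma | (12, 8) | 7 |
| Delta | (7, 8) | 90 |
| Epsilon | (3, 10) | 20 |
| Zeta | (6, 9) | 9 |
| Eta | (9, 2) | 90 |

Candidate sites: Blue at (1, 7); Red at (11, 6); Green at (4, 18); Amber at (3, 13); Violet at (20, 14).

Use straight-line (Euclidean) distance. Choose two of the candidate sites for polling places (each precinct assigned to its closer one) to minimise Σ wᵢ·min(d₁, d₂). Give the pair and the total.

Evaluate every pair (each demand assigned to the nearer of the two):
  {Red, Amber}: total = 979.6
  {Blue, Red}: total = 995.2
  {Red, Green}: total = 1088.4
  {Red, Violet}: total = 1106.0
  {Blue, Violet}: total = 1710.9
  {Blue, Amber}: total = 1718.1
  {Blue, Green}: total = 1739.9
  {Amber, Violet}: total = 2002.8
  {Green, Amber}: total = 2038.6
  {Green, Violet}: total = 2842.8
Best pair: {Red, Amber} with total 979.6.

{Red, Amber}, total 979.6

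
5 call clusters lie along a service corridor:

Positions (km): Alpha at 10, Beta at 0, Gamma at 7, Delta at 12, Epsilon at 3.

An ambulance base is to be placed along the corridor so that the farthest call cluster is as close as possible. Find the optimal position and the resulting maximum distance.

The 1-center on a line is the midpoint of the two extreme points: leftmost at 0, rightmost at 12.
Optimal location = (0 + 12)/2 = 6; maximum distance = (12 − 0)/2 = 6.

location 6, max distance 6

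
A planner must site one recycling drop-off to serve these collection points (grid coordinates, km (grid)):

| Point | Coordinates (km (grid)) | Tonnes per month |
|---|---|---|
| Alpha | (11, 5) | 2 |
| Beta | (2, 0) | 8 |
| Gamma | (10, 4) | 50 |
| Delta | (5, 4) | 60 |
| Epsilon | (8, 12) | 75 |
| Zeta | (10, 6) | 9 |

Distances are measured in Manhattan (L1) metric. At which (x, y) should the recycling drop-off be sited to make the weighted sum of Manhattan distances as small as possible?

(8, 4)

Manhattan distance separates: Σwᵢ(|x−xᵢ|+|y−yᵢ|) = Σwᵢ|x−xᵢ| + Σwᵢ|y−yᵢ|, so x and y are optimised independently as 1-D weighted medians.
Total weight W = 204; half = 102.
x-coordinate, sorted with cumulative weight:
  x=2 (Beta, w=8) cum 8
  x=5 (Delta, w=60) cum 68
  x=8 (Epsilon, w=75) cum 143  ← median
  x=10 (Gamma, w=50) cum 193
  x=10 (Zeta, w=9) cum 202
  x=11 (Alpha, w=2) cum 204
⇒ x* = 8
y-coordinate, sorted with cumulative weight:
  y=0 (Beta, w=8) cum 8
  y=4 (Gamma, w=50) cum 58
  y=4 (Delta, w=60) cum 118  ← median
  y=5 (Alpha, w=2) cum 120
  y=6 (Zeta, w=9) cum 129
  y=12 (Epsilon, w=75) cum 204
⇒ y* = 4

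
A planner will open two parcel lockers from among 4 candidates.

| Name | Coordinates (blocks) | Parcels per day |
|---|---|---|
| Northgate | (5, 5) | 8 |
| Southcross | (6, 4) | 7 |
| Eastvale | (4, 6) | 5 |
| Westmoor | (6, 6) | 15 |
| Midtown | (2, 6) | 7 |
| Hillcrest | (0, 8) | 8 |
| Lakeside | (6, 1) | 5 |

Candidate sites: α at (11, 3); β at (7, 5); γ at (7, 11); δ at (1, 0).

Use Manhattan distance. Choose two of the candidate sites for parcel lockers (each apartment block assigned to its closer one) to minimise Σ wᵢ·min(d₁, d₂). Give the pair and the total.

{β, δ}, total 219

Evaluate every pair (each demand assigned to the nearer of the two):
  {β, δ}: total = 219
  {α, β}: total = 227
  {β, γ}: total = 227
  {γ, δ}: total = 401
  {α, γ}: total = 421
  {α, δ}: total = 422
Best pair: {β, δ} with total 219.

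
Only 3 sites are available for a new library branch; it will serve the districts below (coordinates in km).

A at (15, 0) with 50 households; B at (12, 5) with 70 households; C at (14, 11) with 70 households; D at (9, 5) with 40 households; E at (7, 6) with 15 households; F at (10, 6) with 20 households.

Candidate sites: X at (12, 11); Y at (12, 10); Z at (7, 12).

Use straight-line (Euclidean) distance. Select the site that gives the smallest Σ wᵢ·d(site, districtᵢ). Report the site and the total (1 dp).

Total weighted distance at each candidate:
  X (12, 11): total = 1612.2
  Y (12, 10): total = 1447.3
  Z (7, 12): total = 2333.6
Minimum is at Y with total 1447.3 km.

Y, total 1447.3 km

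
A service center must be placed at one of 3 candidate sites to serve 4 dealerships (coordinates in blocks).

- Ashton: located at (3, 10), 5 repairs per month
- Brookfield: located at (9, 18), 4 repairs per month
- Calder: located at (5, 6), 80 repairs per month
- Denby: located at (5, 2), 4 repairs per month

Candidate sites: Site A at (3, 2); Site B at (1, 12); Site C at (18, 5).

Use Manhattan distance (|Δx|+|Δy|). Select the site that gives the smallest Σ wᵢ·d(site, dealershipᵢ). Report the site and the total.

Total weighted distance at each candidate:
  Site A (3, 2): total = 616
  Site B (1, 12): total = 932
  Site C (18, 5): total = 1372
Minimum is at Site A with total 616 blocks.

Site A, total 616 blocks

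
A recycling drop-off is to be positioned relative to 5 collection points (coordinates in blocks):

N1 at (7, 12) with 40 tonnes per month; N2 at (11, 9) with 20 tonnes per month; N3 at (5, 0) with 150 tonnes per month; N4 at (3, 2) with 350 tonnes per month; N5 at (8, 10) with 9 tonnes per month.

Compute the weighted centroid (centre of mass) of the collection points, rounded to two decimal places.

(4.17, 2.55)

The minimiser of Σwᵢ‖p−pᵢ‖² is the weighted centroid p* = (Σwᵢpᵢ)/(Σwᵢ).
Σwᵢ = 569.
Σwᵢxᵢ = 40·7 + 20·11 + 150·5 + 350·3 + 9·8 = 2372.
Σwᵢyᵢ = 40·12 + 20·9 + 150·0 + 350·2 + 9·10 = 1450.
x* = 2372/569 = 4.17, y* = 1450/569 = 2.55.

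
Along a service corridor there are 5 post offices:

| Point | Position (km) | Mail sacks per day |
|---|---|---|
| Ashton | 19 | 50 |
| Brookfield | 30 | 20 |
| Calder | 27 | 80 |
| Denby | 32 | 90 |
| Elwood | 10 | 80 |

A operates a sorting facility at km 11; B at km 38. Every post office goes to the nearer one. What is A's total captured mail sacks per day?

The indifferent point is the midpoint (11+38)/2 = 24.5; post offices left of it (closer to A at 11) go to A, those right go to B.
  Elwood at 10 (w=80) → A
  Ashton at 19 (w=50) → A
  Calder at 27 (w=80) → B
  Brookfield at 30 (w=20) → B
  Denby at 32 (w=90) → B
A captures 130; B captures 190.

130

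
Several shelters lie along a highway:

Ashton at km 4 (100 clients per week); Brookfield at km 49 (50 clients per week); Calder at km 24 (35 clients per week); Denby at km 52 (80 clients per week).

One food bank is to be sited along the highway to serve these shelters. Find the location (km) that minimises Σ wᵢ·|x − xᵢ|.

x = 24

For a sum of weighted absolute distances on a line, the optimum is the weighted median (not the mean). Total weight W = 265; half-weight = 132.5.
Sort by position and accumulate weight:
  km 4 (Ashton, w=100) → cum 100
  km 24 (Calder, w=35) → cum 135  ≥ 132.5 → median here
  km 49 (Brookfield, w=50) → cum 185
  km 52 (Denby, w=80) → cum 265
Optimal location: km 24.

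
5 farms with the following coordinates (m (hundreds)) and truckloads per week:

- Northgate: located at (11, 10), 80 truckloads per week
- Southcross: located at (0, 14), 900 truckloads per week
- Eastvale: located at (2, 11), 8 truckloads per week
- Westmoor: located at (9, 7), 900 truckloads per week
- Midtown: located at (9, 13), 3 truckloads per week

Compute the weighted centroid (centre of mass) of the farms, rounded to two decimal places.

(4.77, 10.48)

The minimiser of Σwᵢ‖p−pᵢ‖² is the weighted centroid p* = (Σwᵢpᵢ)/(Σwᵢ).
Σwᵢ = 1891.
Σwᵢxᵢ = 80·11 + 900·0 + 8·2 + 900·9 + 3·9 = 9023.
Σwᵢyᵢ = 80·10 + 900·14 + 8·11 + 900·7 + 3·13 = 19827.
x* = 9023/1891 = 4.77, y* = 19827/1891 = 10.48.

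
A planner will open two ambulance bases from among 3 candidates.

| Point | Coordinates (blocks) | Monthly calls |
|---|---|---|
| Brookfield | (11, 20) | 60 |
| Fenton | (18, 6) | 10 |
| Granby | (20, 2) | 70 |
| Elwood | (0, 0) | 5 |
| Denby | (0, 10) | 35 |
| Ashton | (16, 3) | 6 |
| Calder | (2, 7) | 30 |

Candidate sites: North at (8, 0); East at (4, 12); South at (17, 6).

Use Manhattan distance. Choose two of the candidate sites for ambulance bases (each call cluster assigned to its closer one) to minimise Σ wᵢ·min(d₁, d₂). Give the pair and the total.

{East, South}, total 1924

Evaluate every pair (each demand assigned to the nearer of the two):
  {East, South}: total = 1924
  {North, East}: total = 2566
  {North, South}: total = 2784
Best pair: {East, South} with total 1924.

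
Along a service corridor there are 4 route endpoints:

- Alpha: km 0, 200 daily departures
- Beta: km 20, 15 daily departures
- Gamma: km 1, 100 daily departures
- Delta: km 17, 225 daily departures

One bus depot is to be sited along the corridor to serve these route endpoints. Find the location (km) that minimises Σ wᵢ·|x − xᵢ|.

x = 1

For a sum of weighted absolute distances on a line, the optimum is the weighted median (not the mean). Total weight W = 540; half-weight = 270.
Sort by position and accumulate weight:
  km 0 (Alpha, w=200) → cum 200
  km 1 (Gamma, w=100) → cum 300  ≥ 270 → median here
  km 17 (Delta, w=225) → cum 525
  km 20 (Beta, w=15) → cum 540
Optimal location: km 1.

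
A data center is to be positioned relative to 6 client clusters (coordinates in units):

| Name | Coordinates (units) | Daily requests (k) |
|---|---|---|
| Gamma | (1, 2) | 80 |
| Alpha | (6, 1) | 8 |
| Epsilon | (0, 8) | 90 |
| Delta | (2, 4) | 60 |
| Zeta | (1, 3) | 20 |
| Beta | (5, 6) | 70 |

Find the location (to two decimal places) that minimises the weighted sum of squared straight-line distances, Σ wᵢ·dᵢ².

The minimiser of Σwᵢ‖p−pᵢ‖² is the weighted centroid p* = (Σwᵢpᵢ)/(Σwᵢ).
Σwᵢ = 328.
Σwᵢxᵢ = 80·1 + 8·6 + 90·0 + 60·2 + 20·1 + 70·5 = 618.
Σwᵢyᵢ = 80·2 + 8·1 + 90·8 + 60·4 + 20·3 + 70·6 = 1608.
x* = 618/328 = 1.88, y* = 1608/328 = 4.90.

(1.88, 4.90)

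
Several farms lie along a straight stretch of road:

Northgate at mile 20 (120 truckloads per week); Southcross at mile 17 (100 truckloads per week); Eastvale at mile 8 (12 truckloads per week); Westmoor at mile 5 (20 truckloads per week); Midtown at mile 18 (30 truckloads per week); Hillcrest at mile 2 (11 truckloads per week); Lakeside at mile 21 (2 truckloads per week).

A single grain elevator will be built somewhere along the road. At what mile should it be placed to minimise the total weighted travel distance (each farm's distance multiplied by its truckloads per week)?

x = 18

For a sum of weighted absolute distances on a line, the optimum is the weighted median (not the mean). Total weight W = 295; half-weight = 147.5.
Sort by position and accumulate weight:
  mile 2 (Hillcrest, w=11) → cum 11
  mile 5 (Westmoor, w=20) → cum 31
  mile 8 (Eastvale, w=12) → cum 43
  mile 17 (Southcross, w=100) → cum 143
  mile 18 (Midtown, w=30) → cum 173  ≥ 147.5 → median here
  mile 20 (Northgate, w=120) → cum 293
  mile 21 (Lakeside, w=2) → cum 295
Optimal location: mile 18.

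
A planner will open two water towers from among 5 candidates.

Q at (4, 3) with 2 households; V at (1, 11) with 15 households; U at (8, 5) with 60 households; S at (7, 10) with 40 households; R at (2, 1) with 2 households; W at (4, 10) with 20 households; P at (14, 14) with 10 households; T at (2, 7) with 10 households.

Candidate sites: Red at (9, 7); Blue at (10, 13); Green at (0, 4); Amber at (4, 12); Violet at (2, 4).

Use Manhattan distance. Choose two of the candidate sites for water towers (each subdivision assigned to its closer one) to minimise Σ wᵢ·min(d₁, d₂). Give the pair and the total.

{Red, Amber}, total 714

Evaluate every pair (each demand assigned to the nearer of the two):
  {Red, Amber}: total = 714
  {Red, Violet}: total = 822
  {Red, Green}: total = 850
  {Red, Blue}: total = 869
  {Amber, Violet}: total = 882
  {Green, Amber}: total = 1030
  {Blue, Violet}: total = 1032
  {Blue, Amber}: total = 1064
  {Blue, Green}: total = 1200
  {Green, Violet}: total = 1402
Best pair: {Red, Amber} with total 714.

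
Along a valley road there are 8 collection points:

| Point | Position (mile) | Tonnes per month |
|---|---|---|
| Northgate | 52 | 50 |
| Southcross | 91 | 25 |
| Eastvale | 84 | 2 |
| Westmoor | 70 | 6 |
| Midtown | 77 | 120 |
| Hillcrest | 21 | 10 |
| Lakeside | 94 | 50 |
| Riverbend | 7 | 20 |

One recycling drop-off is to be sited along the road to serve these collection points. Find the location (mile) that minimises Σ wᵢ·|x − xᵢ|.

For a sum of weighted absolute distances on a line, the optimum is the weighted median (not the mean). Total weight W = 283; half-weight = 141.5.
Sort by position and accumulate weight:
  mile 7 (Riverbend, w=20) → cum 20
  mile 21 (Hillcrest, w=10) → cum 30
  mile 52 (Northgate, w=50) → cum 80
  mile 70 (Westmoor, w=6) → cum 86
  mile 77 (Midtown, w=120) → cum 206  ≥ 141.5 → median here
  mile 84 (Eastvale, w=2) → cum 208
  mile 91 (Southcross, w=25) → cum 233
  mile 94 (Lakeside, w=50) → cum 283
Optimal location: mile 77.

x = 77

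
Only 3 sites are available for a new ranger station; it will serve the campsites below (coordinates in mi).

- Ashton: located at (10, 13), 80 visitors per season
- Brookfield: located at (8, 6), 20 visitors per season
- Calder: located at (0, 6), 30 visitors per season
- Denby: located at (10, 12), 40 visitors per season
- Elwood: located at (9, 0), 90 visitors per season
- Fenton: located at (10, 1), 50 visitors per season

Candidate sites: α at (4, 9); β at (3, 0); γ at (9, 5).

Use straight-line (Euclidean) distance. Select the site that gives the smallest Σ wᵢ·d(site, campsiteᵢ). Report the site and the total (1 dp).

Total weighted distance at each candidate:
  α (4, 9): total = 2521.8
  β (3, 0): total = 2987.9
  γ (9, 5): total = 1883.9
Minimum is at γ with total 1883.9 mi.

γ, total 1883.9 mi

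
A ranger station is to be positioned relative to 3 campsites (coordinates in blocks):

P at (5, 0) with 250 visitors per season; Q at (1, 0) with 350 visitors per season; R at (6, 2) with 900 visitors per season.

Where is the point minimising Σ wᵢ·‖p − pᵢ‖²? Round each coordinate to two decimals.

The minimiser of Σwᵢ‖p−pᵢ‖² is the weighted centroid p* = (Σwᵢpᵢ)/(Σwᵢ).
Σwᵢ = 1500.
Σwᵢxᵢ = 250·5 + 350·1 + 900·6 = 7000.
Σwᵢyᵢ = 250·0 + 350·0 + 900·2 = 1800.
x* = 7000/1500 = 4.67, y* = 1800/1500 = 1.20.

(4.67, 1.20)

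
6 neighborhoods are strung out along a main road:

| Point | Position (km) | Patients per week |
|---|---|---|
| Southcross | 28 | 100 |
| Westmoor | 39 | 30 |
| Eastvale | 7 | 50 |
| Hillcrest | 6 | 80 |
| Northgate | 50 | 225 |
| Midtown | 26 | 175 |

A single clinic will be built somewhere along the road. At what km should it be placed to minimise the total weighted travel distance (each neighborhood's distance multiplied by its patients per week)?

For a sum of weighted absolute distances on a line, the optimum is the weighted median (not the mean). Total weight W = 660; half-weight = 330.
Sort by position and accumulate weight:
  km 6 (Hillcrest, w=80) → cum 80
  km 7 (Eastvale, w=50) → cum 130
  km 26 (Midtown, w=175) → cum 305
  km 28 (Southcross, w=100) → cum 405  ≥ 330 → median here
  km 39 (Westmoor, w=30) → cum 435
  km 50 (Northgate, w=225) → cum 660
Optimal location: km 28.

x = 28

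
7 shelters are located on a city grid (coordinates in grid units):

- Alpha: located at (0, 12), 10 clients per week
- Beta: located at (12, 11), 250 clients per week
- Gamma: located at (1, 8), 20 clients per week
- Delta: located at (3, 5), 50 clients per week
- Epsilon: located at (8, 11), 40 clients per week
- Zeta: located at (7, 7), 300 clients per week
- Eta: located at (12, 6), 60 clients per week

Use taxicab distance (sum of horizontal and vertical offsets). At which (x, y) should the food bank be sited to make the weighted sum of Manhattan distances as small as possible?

(7, 7)

Manhattan distance separates: Σwᵢ(|x−xᵢ|+|y−yᵢ|) = Σwᵢ|x−xᵢ| + Σwᵢ|y−yᵢ|, so x and y are optimised independently as 1-D weighted medians.
Total weight W = 730; half = 365.
x-coordinate, sorted with cumulative weight:
  x=0 (Alpha, w=10) cum 10
  x=1 (Gamma, w=20) cum 30
  x=3 (Delta, w=50) cum 80
  x=7 (Zeta, w=300) cum 380  ← median
  x=8 (Epsilon, w=40) cum 420
  x=12 (Beta, w=250) cum 670
  x=12 (Eta, w=60) cum 730
⇒ x* = 7
y-coordinate, sorted with cumulative weight:
  y=5 (Delta, w=50) cum 50
  y=6 (Eta, w=60) cum 110
  y=7 (Zeta, w=300) cum 410  ← median
  y=8 (Gamma, w=20) cum 430
  y=11 (Beta, w=250) cum 680
  y=11 (Epsilon, w=40) cum 720
  y=12 (Alpha, w=10) cum 730
⇒ y* = 7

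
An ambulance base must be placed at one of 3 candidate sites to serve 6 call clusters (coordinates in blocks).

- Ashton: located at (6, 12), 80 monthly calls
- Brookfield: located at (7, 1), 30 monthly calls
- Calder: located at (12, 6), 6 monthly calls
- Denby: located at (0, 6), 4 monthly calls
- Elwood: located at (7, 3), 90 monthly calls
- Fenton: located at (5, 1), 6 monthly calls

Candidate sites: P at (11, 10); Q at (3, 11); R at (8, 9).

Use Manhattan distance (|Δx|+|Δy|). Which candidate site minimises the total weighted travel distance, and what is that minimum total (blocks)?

R, total 1452 blocks

Total weighted distance at each candidate:
  P (11, 10): total = 2120
  Q (3, 11): total = 2008
  R (8, 9): total = 1452
Minimum is at R with total 1452 blocks.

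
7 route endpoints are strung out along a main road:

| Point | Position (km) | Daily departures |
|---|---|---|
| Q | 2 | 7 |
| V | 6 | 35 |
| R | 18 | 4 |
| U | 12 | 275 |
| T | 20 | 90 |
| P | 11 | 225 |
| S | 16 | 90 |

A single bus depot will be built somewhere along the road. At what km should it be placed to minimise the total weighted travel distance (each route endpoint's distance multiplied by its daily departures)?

x = 12

For a sum of weighted absolute distances on a line, the optimum is the weighted median (not the mean). Total weight W = 726; half-weight = 363.
Sort by position and accumulate weight:
  km 2 (Q, w=7) → cum 7
  km 6 (V, w=35) → cum 42
  km 11 (P, w=225) → cum 267
  km 12 (U, w=275) → cum 542  ≥ 363 → median here
  km 16 (S, w=90) → cum 632
  km 18 (R, w=4) → cum 636
  km 20 (T, w=90) → cum 726
Optimal location: km 12.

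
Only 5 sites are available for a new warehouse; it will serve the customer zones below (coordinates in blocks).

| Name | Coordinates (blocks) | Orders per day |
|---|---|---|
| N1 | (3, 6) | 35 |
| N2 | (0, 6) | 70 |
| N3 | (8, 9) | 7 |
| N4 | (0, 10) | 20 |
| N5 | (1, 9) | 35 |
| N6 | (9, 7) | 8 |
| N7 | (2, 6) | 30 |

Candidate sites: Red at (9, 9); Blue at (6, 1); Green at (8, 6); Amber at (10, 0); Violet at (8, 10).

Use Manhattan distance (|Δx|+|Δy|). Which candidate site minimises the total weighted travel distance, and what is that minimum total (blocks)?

Green, total 1542 blocks

Total weighted distance at each candidate:
  Red (9, 9): total = 1958
  Blue (6, 1): total = 2217
  Green (8, 6): total = 1542
  Amber (10, 0): total = 3166
  Violet (8, 10): total = 1934
Minimum is at Green with total 1542 blocks.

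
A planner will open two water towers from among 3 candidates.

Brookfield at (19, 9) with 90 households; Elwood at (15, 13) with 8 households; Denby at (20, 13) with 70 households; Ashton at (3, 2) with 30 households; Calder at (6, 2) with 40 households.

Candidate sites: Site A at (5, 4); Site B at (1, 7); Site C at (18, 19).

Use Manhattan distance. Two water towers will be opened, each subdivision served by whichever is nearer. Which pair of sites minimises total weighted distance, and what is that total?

Evaluate every pair (each demand assigned to the nearer of the two):
  {Site A, Site C}: total = 1862
  {Site B, Site C}: total = 2232
  {Site A, Site B}: total = 3782
Best pair: {Site A, Site C} with total 1862.

{Site A, Site C}, total 1862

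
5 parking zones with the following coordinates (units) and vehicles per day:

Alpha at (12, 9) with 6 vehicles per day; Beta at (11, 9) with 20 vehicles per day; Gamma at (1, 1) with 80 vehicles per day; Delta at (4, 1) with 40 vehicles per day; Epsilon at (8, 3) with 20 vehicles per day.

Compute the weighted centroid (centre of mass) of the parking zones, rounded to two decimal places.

(4.17, 2.49)

The minimiser of Σwᵢ‖p−pᵢ‖² is the weighted centroid p* = (Σwᵢpᵢ)/(Σwᵢ).
Σwᵢ = 166.
Σwᵢxᵢ = 6·12 + 20·11 + 80·1 + 40·4 + 20·8 = 692.
Σwᵢyᵢ = 6·9 + 20·9 + 80·1 + 40·1 + 20·3 = 414.
x* = 692/166 = 4.17, y* = 414/166 = 2.49.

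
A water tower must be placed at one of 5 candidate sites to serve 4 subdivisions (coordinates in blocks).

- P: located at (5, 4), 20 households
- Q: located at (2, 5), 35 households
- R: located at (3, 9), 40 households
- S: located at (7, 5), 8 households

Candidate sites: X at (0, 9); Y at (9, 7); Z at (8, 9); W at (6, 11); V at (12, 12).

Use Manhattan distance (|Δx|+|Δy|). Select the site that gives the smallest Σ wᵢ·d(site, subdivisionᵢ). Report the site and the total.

Total weighted distance at each candidate:
  X (0, 9): total = 618
  Y (9, 7): total = 807
  Z (8, 9): total = 750
  W (6, 11): total = 766
  V (12, 12): total = 1471
Minimum is at X with total 618 blocks.

X, total 618 blocks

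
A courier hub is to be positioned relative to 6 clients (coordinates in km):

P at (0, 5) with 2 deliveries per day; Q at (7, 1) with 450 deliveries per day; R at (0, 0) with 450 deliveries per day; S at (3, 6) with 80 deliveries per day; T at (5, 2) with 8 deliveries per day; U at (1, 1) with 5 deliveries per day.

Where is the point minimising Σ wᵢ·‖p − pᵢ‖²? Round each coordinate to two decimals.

(3.45, 0.97)

The minimiser of Σwᵢ‖p−pᵢ‖² is the weighted centroid p* = (Σwᵢpᵢ)/(Σwᵢ).
Σwᵢ = 995.
Σwᵢxᵢ = 2·0 + 450·7 + 450·0 + 80·3 + 8·5 + 5·1 = 3435.
Σwᵢyᵢ = 2·5 + 450·1 + 450·0 + 80·6 + 8·2 + 5·1 = 961.
x* = 3435/995 = 3.45, y* = 961/995 = 0.97.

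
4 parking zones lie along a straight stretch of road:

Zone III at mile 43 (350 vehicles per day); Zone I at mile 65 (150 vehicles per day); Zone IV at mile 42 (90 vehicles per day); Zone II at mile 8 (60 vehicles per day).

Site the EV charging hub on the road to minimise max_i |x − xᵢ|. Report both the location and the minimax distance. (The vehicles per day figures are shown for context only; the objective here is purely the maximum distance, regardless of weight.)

location 36.5, max distance 28.5

The 1-center on a line is the midpoint of the two extreme points: leftmost at 8, rightmost at 65.
Optimal location = (8 + 65)/2 = 36.5; maximum distance = (65 − 8)/2 = 28.5.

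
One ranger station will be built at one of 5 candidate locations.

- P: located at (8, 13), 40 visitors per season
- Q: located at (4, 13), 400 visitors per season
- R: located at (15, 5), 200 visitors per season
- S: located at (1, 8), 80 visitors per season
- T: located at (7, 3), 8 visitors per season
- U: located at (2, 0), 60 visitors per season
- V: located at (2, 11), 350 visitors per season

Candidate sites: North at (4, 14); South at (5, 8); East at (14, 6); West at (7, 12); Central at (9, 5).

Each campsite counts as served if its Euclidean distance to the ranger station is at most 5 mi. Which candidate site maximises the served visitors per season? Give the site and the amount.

Coverage radius r = 5 mi; a point is covered iff (Δx)²+(Δy)² ≤ 5² = 25.
  North (4, 14): covers {P, Q, V} → 790
  South (5, 8): covers {S, V} → 430
  East (14, 6): covers {R} → 200
  West (7, 12): covers {P, Q} → 440
  Central (9, 5): covers {T} → 8
Maximum coverage at North: 790 visitors per season.

North, covering 790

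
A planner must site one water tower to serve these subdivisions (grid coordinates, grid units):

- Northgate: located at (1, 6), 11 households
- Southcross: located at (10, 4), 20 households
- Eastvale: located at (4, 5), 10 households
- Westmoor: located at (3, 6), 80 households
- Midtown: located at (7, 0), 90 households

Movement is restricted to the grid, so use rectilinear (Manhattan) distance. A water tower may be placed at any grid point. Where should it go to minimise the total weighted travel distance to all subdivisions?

(7, 4)

Manhattan distance separates: Σwᵢ(|x−xᵢ|+|y−yᵢ|) = Σwᵢ|x−xᵢ| + Σwᵢ|y−yᵢ|, so x and y are optimised independently as 1-D weighted medians.
Total weight W = 211; half = 105.5.
x-coordinate, sorted with cumulative weight:
  x=1 (Northgate, w=11) cum 11
  x=3 (Westmoor, w=80) cum 91
  x=4 (Eastvale, w=10) cum 101
  x=7 (Midtown, w=90) cum 191  ← median
  x=10 (Southcross, w=20) cum 211
⇒ x* = 7
y-coordinate, sorted with cumulative weight:
  y=0 (Midtown, w=90) cum 90
  y=4 (Southcross, w=20) cum 110  ← median
  y=5 (Eastvale, w=10) cum 120
  y=6 (Northgate, w=11) cum 131
  y=6 (Westmoor, w=80) cum 211
⇒ y* = 4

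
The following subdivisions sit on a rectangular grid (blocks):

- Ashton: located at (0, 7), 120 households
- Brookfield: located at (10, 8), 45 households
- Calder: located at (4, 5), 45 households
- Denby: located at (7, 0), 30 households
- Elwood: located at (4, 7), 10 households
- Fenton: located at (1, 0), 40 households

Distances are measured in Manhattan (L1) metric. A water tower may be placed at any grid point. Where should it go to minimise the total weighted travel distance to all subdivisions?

Manhattan distance separates: Σwᵢ(|x−xᵢ|+|y−yᵢ|) = Σwᵢ|x−xᵢ| + Σwᵢ|y−yᵢ|, so x and y are optimised independently as 1-D weighted medians.
Total weight W = 290; half = 145.
x-coordinate, sorted with cumulative weight:
  x=0 (Ashton, w=120) cum 120
  x=1 (Fenton, w=40) cum 160  ← median
  x=4 (Calder, w=45) cum 205
  x=4 (Elwood, w=10) cum 215
  x=7 (Denby, w=30) cum 245
  x=10 (Brookfield, w=45) cum 290
⇒ x* = 1
y-coordinate, sorted with cumulative weight:
  y=0 (Denby, w=30) cum 30
  y=0 (Fenton, w=40) cum 70
  y=5 (Calder, w=45) cum 115
  y=7 (Ashton, w=120) cum 235  ← median
  y=7 (Elwood, w=10) cum 245
  y=8 (Brookfield, w=45) cum 290
⇒ y* = 7

(1, 7)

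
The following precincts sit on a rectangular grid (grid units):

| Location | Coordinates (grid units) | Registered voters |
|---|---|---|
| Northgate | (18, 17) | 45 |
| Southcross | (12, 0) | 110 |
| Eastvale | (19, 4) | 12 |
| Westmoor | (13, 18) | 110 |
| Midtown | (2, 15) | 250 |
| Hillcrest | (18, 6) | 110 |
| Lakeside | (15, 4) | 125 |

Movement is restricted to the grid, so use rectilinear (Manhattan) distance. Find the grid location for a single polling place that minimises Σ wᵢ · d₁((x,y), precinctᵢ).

(13, 15)

Manhattan distance separates: Σwᵢ(|x−xᵢ|+|y−yᵢ|) = Σwᵢ|x−xᵢ| + Σwᵢ|y−yᵢ|, so x and y are optimised independently as 1-D weighted medians.
Total weight W = 762; half = 381.
x-coordinate, sorted with cumulative weight:
  x=2 (Midtown, w=250) cum 250
  x=12 (Southcross, w=110) cum 360
  x=13 (Westmoor, w=110) cum 470  ← median
  x=15 (Lakeside, w=125) cum 595
  x=18 (Northgate, w=45) cum 640
  x=18 (Hillcrest, w=110) cum 750
  x=19 (Eastvale, w=12) cum 762
⇒ x* = 13
y-coordinate, sorted with cumulative weight:
  y=0 (Southcross, w=110) cum 110
  y=4 (Eastvale, w=12) cum 122
  y=4 (Lakeside, w=125) cum 247
  y=6 (Hillcrest, w=110) cum 357
  y=15 (Midtown, w=250) cum 607  ← median
  y=17 (Northgate, w=45) cum 652
  y=18 (Westmoor, w=110) cum 762
⇒ y* = 15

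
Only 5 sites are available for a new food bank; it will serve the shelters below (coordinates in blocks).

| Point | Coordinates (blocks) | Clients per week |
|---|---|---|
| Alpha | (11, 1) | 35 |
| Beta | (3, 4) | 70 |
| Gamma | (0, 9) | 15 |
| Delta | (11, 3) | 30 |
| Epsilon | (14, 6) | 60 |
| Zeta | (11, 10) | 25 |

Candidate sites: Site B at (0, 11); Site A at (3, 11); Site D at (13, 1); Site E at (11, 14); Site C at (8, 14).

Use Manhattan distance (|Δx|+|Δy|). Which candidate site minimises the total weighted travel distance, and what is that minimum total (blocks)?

Site D, total 2050 blocks

Total weighted distance at each candidate:
  Site B (0, 11): total = 3475
  Site A (3, 11): total = 2860
  Site D (13, 1): total = 2050
  Site E (11, 14): total = 3045
  Site C (8, 14): total = 3240
Minimum is at Site D with total 2050 blocks.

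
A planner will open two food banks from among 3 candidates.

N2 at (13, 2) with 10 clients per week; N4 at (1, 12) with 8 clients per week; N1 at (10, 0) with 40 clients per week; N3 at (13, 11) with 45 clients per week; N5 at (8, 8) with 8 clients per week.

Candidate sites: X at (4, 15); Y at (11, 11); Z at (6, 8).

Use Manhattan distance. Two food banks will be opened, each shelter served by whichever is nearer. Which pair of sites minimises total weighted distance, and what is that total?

Evaluate every pair (each demand assigned to the nearer of the two):
  {Y, Z}: total = 768
  {X, Y}: total = 776
  {X, Z}: total = 1124
Best pair: {Y, Z} with total 768.

{Y, Z}, total 768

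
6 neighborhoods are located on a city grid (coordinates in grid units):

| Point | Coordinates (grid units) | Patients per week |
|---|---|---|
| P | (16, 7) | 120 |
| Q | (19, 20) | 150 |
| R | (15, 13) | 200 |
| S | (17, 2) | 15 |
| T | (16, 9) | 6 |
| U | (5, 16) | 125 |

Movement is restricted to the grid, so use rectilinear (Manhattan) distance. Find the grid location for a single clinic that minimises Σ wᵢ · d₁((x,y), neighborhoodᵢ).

(15, 13)

Manhattan distance separates: Σwᵢ(|x−xᵢ|+|y−yᵢ|) = Σwᵢ|x−xᵢ| + Σwᵢ|y−yᵢ|, so x and y are optimised independently as 1-D weighted medians.
Total weight W = 616; half = 308.
x-coordinate, sorted with cumulative weight:
  x=5 (U, w=125) cum 125
  x=15 (R, w=200) cum 325  ← median
  x=16 (P, w=120) cum 445
  x=16 (T, w=6) cum 451
  x=17 (S, w=15) cum 466
  x=19 (Q, w=150) cum 616
⇒ x* = 15
y-coordinate, sorted with cumulative weight:
  y=2 (S, w=15) cum 15
  y=7 (P, w=120) cum 135
  y=9 (T, w=6) cum 141
  y=13 (R, w=200) cum 341  ← median
  y=16 (U, w=125) cum 466
  y=20 (Q, w=150) cum 616
⇒ y* = 13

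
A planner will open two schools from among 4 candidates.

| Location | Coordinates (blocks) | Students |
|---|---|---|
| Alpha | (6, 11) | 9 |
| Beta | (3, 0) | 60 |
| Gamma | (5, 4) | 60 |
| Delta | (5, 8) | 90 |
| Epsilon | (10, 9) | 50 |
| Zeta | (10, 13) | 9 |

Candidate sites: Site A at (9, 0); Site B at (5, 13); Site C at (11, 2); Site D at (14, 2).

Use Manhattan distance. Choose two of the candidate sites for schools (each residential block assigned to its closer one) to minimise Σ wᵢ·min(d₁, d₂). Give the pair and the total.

{Site A, Site B}, total 1812

Evaluate every pair (each demand assigned to the nearer of the two):
  {Site A, Site B}: total = 1812
  {Site B, Site C}: total = 2002
  {Site B, Site D}: total = 2292
  {Site A, Site C}: total = 2554
  {Site A, Site D}: total = 2672
  {Site C, Site D}: total = 2794
Best pair: {Site A, Site B} with total 1812.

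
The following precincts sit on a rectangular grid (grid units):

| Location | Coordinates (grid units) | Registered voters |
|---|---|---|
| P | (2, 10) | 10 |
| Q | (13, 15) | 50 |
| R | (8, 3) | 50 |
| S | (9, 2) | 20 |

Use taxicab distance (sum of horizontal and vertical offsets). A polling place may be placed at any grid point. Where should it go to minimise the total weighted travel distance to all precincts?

(9, 3)

Manhattan distance separates: Σwᵢ(|x−xᵢ|+|y−yᵢ|) = Σwᵢ|x−xᵢ| + Σwᵢ|y−yᵢ|, so x and y are optimised independently as 1-D weighted medians.
Total weight W = 130; half = 65.
x-coordinate, sorted with cumulative weight:
  x=2 (P, w=10) cum 10
  x=8 (R, w=50) cum 60
  x=9 (S, w=20) cum 80  ← median
  x=13 (Q, w=50) cum 130
⇒ x* = 9
y-coordinate, sorted with cumulative weight:
  y=2 (S, w=20) cum 20
  y=3 (R, w=50) cum 70  ← median
  y=10 (P, w=10) cum 80
  y=15 (Q, w=50) cum 130
⇒ y* = 3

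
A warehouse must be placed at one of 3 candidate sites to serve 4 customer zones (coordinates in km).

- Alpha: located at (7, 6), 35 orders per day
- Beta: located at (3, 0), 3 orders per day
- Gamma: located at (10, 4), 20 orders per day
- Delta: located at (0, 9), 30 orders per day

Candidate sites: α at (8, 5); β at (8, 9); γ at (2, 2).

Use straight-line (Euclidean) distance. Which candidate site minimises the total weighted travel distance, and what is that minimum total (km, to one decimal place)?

α, total 383.8 km

Total weighted distance at each candidate:
  α (8, 5): total = 383.8
  β (8, 9): total = 489.3
  γ (2, 2): total = 614.1
Minimum is at α with total 383.8 km.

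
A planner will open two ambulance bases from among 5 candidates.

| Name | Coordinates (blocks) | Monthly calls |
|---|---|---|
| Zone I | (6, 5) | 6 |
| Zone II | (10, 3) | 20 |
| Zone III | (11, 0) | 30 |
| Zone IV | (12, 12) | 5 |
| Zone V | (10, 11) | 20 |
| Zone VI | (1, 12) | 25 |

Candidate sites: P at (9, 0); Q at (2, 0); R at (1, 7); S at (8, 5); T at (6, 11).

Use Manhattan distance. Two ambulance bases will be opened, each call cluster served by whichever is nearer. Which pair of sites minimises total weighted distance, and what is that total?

Evaluate every pair (each demand assigned to the nearer of the two):
  {P, T}: total = 441
  {S, T}: total = 597
  {P, R}: total = 622
  {R, S}: total = 672
  {P, S}: total = 717
  {Q, T}: total = 791
  {P, Q}: total = 828
  {Q, S}: total = 872
  {R, T}: total = 996
  {Q, R}: total = 997
Best pair: {P, T} with total 441.

{P, T}, total 441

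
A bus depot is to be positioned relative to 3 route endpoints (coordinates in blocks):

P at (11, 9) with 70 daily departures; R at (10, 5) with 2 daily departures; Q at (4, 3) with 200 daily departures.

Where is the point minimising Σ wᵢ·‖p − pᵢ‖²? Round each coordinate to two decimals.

The minimiser of Σwᵢ‖p−pᵢ‖² is the weighted centroid p* = (Σwᵢpᵢ)/(Σwᵢ).
Σwᵢ = 272.
Σwᵢxᵢ = 70·11 + 2·10 + 200·4 = 1590.
Σwᵢyᵢ = 70·9 + 2·5 + 200·3 = 1240.
x* = 1590/272 = 5.85, y* = 1240/272 = 4.56.

(5.85, 4.56)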